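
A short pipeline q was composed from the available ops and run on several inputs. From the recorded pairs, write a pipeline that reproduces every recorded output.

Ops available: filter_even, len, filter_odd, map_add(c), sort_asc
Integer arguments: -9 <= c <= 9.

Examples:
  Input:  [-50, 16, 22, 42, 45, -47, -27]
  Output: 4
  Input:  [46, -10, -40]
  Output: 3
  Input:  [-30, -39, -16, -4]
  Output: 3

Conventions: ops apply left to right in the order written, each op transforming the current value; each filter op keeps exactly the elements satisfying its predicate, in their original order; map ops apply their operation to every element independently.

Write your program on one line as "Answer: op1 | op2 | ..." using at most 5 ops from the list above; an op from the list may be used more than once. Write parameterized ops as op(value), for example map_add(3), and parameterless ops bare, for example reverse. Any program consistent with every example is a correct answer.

filter_even | sort_asc | map_add(-7) | map_add(2) | len

Check, running the answer program on each example:
  [-50, 16, 22, 42, 45, -47, -27] -> [-50, 16, 22, 42] -> [-50, 16, 22, 42] -> [-57, 9, 15, 35] -> [-55, 11, 17, 37] -> 4
  [46, -10, -40] -> [46, -10, -40] -> [-40, -10, 46] -> [-47, -17, 39] -> [-45, -15, 41] -> 3
  [-30, -39, -16, -4] -> [-30, -16, -4] -> [-30, -16, -4] -> [-37, -23, -11] -> [-35, -21, -9] -> 3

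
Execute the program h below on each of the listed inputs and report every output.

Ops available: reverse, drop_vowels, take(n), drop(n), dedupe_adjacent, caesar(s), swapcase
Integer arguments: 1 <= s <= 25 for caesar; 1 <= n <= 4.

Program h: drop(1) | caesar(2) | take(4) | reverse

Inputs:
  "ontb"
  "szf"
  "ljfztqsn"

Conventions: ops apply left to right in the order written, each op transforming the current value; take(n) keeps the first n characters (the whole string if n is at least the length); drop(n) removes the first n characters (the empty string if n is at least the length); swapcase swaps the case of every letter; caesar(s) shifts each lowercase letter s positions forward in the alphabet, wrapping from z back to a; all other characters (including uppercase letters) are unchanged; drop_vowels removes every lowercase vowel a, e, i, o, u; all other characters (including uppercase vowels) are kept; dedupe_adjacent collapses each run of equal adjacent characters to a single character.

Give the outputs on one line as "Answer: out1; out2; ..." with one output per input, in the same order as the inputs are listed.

"dvp"; "hb"; "vbhl"

Execution, op by op:
  "ontb" -> "ntb" -> "pvd" -> "pvd" -> "dvp"
  "szf" -> "zf" -> "bh" -> "bh" -> "hb"
  "ljfztqsn" -> "jfztqsn" -> "lhbvsup" -> "lhbv" -> "vbhl"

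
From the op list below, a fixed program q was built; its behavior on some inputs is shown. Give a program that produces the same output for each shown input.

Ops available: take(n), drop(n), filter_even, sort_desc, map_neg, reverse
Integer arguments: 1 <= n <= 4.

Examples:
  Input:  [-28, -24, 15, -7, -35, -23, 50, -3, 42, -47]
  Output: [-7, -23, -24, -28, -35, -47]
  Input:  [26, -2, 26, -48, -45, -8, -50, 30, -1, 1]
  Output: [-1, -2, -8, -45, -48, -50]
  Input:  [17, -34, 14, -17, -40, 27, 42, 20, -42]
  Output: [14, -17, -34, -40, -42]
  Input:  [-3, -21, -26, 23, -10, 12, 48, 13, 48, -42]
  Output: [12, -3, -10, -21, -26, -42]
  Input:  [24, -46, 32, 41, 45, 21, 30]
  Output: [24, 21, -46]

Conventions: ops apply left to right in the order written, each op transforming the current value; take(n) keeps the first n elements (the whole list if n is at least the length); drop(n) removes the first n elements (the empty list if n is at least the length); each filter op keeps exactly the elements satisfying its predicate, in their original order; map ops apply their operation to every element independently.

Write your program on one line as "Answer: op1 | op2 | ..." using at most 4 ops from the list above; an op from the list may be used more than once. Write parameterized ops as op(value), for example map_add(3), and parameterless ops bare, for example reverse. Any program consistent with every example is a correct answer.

sort_desc | drop(1) | drop(3)

Check, running the answer program on each example:
  [-28, -24, 15, -7, -35, -23, 50, -3, 42, -47] -> [50, 42, 15, -3, -7, -23, -24, -28, -35, -47] -> [42, 15, -3, -7, -23, -24, -28, -35, -47] -> [-7, -23, -24, -28, -35, -47]
  [26, -2, 26, -48, -45, -8, -50, 30, -1, 1] -> [30, 26, 26, 1, -1, -2, -8, -45, -48, -50] -> [26, 26, 1, -1, -2, -8, -45, -48, -50] -> [-1, -2, -8, -45, -48, -50]
  [17, -34, 14, -17, -40, 27, 42, 20, -42] -> [42, 27, 20, 17, 14, -17, -34, -40, -42] -> [27, 20, 17, 14, -17, -34, -40, -42] -> [14, -17, -34, -40, -42]
  [-3, -21, -26, 23, -10, 12, 48, 13, 48, -42] -> [48, 48, 23, 13, 12, -3, -10, -21, -26, -42] -> [48, 23, 13, 12, -3, -10, -21, -26, -42] -> [12, -3, -10, -21, -26, -42]
  [24, -46, 32, 41, 45, 21, 30] -> [45, 41, 32, 30, 24, 21, -46] -> [41, 32, 30, 24, 21, -46] -> [24, 21, -46]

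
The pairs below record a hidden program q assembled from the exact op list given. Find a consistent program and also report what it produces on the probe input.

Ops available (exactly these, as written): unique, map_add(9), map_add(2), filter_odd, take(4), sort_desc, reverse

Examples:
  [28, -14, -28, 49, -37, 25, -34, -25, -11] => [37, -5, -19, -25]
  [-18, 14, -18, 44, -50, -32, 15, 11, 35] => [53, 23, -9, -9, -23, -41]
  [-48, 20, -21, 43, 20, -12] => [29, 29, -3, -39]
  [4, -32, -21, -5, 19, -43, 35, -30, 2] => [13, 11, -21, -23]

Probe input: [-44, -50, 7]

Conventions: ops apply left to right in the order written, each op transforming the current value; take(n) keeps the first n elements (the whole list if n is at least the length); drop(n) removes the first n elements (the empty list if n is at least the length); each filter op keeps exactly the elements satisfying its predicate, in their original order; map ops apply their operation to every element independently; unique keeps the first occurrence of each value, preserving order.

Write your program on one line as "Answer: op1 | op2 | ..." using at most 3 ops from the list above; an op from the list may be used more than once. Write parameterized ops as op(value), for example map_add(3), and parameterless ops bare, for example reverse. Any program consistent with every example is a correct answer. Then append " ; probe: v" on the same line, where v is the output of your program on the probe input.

sort_desc | map_add(9) | filter_odd ; probe: [-35, -41]

Check, running the answer program on each example:
  [28, -14, -28, 49, -37, 25, -34, -25, -11] -> [49, 28, 25, -11, -14, -25, -28, -34, -37] -> [58, 37, 34, -2, -5, -16, -19, -25, -28] -> [37, -5, -19, -25]
  [-18, 14, -18, 44, -50, -32, 15, 11, 35] -> [44, 35, 15, 14, 11, -18, -18, -32, -50] -> [53, 44, 24, 23, 20, -9, -9, -23, -41] -> [53, 23, -9, -9, -23, -41]
  [-48, 20, -21, 43, 20, -12] -> [43, 20, 20, -12, -21, -48] -> [52, 29, 29, -3, -12, -39] -> [29, 29, -3, -39]
  [4, -32, -21, -5, 19, -43, 35, -30, 2] -> [35, 19, 4, 2, -5, -21, -30, -32, -43] -> [44, 28, 13, 11, 4, -12, -21, -23, -34] -> [13, 11, -21, -23]
  probe: [-44, -50, 7] -> [7, -44, -50] -> [16, -35, -41] -> [-35, -41]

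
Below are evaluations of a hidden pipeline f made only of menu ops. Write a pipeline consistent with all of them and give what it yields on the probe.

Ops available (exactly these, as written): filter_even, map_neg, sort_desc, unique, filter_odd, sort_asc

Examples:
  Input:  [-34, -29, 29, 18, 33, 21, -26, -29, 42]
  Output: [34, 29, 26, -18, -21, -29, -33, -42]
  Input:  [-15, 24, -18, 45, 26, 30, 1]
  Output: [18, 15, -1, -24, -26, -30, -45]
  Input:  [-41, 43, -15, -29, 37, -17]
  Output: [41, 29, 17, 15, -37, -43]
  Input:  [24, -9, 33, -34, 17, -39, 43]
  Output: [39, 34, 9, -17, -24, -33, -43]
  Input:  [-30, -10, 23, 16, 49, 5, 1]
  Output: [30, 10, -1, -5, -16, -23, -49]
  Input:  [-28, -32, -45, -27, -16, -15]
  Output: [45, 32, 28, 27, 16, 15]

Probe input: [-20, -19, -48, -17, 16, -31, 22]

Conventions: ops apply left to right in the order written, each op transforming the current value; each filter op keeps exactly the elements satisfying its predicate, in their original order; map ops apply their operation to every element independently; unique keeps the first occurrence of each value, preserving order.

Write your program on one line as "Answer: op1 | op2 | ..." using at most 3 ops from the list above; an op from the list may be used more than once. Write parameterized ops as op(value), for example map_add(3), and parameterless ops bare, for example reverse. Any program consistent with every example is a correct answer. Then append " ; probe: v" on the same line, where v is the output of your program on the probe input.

map_neg | sort_desc | unique ; probe: [48, 31, 20, 19, 17, -16, -22]

Check, running the answer program on each example:
  [-34, -29, 29, 18, 33, 21, -26, -29, 42] -> [34, 29, -29, -18, -33, -21, 26, 29, -42] -> [34, 29, 29, 26, -18, -21, -29, -33, -42] -> [34, 29, 26, -18, -21, -29, -33, -42]
  [-15, 24, -18, 45, 26, 30, 1] -> [15, -24, 18, -45, -26, -30, -1] -> [18, 15, -1, -24, -26, -30, -45] -> [18, 15, -1, -24, -26, -30, -45]
  [-41, 43, -15, -29, 37, -17] -> [41, -43, 15, 29, -37, 17] -> [41, 29, 17, 15, -37, -43] -> [41, 29, 17, 15, -37, -43]
  [24, -9, 33, -34, 17, -39, 43] -> [-24, 9, -33, 34, -17, 39, -43] -> [39, 34, 9, -17, -24, -33, -43] -> [39, 34, 9, -17, -24, -33, -43]
  [-30, -10, 23, 16, 49, 5, 1] -> [30, 10, -23, -16, -49, -5, -1] -> [30, 10, -1, -5, -16, -23, -49] -> [30, 10, -1, -5, -16, -23, -49]
  [-28, -32, -45, -27, -16, -15] -> [28, 32, 45, 27, 16, 15] -> [45, 32, 28, 27, 16, 15] -> [45, 32, 28, 27, 16, 15]
  probe: [-20, -19, -48, -17, 16, -31, 22] -> [20, 19, 48, 17, -16, 31, -22] -> [48, 31, 20, 19, 17, -16, -22] -> [48, 31, 20, 19, 17, -16, -22]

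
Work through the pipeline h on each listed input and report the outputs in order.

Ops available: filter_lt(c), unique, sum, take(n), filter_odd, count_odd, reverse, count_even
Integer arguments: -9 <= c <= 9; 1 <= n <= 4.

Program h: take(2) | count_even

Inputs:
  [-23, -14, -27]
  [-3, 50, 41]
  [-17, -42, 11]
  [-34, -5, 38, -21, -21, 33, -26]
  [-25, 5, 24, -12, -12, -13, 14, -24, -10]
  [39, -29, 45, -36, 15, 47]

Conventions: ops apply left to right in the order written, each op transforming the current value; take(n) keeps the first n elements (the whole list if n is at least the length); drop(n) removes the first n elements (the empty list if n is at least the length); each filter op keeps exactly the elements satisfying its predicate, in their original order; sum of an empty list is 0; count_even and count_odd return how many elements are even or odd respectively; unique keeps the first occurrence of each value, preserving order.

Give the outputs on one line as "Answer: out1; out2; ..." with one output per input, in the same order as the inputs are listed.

1; 1; 1; 1; 0; 0

Execution, op by op:
  [-23, -14, -27] -> [-23, -14] -> 1
  [-3, 50, 41] -> [-3, 50] -> 1
  [-17, -42, 11] -> [-17, -42] -> 1
  [-34, -5, 38, -21, -21, 33, -26] -> [-34, -5] -> 1
  [-25, 5, 24, -12, -12, -13, 14, -24, -10] -> [-25, 5] -> 0
  [39, -29, 45, -36, 15, 47] -> [39, -29] -> 0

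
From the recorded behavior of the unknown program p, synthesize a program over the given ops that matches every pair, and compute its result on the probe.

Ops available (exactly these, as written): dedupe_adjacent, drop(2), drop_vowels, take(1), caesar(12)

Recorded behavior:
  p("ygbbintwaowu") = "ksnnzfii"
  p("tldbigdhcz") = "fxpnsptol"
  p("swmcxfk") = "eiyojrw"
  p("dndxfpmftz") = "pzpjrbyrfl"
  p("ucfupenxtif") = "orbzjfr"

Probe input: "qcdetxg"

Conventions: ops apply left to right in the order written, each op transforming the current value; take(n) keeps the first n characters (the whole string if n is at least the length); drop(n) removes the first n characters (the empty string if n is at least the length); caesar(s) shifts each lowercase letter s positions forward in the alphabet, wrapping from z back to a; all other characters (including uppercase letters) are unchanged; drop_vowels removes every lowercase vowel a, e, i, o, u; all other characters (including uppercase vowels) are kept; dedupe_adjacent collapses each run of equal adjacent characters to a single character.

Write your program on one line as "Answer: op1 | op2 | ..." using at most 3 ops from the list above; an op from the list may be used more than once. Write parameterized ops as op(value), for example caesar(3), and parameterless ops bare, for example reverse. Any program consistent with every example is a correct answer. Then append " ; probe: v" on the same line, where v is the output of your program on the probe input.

drop_vowels | caesar(12) ; probe: "copfjs"

Check, running the answer program on each example:
  "ygbbintwaowu" -> "ygbbntww" -> "ksnnzfii"
  "tldbigdhcz" -> "tldbgdhcz" -> "fxpnsptol"
  "swmcxfk" -> "swmcxfk" -> "eiyojrw"
  "dndxfpmftz" -> "dndxfpmftz" -> "pzpjrbyrfl"
  "ucfupenxtif" -> "cfpnxtf" -> "orbzjfr"
  probe: "qcdetxg" -> "qcdtxg" -> "copfjs"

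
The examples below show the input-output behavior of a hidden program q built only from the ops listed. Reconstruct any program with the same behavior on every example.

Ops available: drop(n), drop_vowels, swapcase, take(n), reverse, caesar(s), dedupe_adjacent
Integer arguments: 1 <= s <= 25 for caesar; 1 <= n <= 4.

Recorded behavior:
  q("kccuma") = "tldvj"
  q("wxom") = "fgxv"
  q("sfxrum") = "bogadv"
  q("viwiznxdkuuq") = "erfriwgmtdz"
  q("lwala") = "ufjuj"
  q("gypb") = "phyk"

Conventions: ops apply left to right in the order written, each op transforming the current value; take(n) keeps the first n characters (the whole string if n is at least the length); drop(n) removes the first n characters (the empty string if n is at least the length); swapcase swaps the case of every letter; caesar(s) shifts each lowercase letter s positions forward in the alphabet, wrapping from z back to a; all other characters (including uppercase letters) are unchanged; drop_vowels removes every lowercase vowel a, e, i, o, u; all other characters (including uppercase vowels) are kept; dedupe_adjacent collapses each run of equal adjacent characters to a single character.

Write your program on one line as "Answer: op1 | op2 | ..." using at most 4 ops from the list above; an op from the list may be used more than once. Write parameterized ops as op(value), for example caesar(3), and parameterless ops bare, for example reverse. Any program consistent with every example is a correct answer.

caesar(14) | caesar(21) | dedupe_adjacent

Check, running the answer program on each example:
  "kccuma" -> "yqqiao" -> "tlldvj" -> "tldvj"
  "wxom" -> "klca" -> "fgxv" -> "fgxv"
  "sfxrum" -> "gtlfia" -> "bogadv" -> "bogadv"
  "viwiznxdkuuq" -> "jwkwnblryiie" -> "erfriwgmtddz" -> "erfriwgmtdz"
  "lwala" -> "zkozo" -> "ufjuj" -> "ufjuj"
  "gypb" -> "umdp" -> "phyk" -> "phyk"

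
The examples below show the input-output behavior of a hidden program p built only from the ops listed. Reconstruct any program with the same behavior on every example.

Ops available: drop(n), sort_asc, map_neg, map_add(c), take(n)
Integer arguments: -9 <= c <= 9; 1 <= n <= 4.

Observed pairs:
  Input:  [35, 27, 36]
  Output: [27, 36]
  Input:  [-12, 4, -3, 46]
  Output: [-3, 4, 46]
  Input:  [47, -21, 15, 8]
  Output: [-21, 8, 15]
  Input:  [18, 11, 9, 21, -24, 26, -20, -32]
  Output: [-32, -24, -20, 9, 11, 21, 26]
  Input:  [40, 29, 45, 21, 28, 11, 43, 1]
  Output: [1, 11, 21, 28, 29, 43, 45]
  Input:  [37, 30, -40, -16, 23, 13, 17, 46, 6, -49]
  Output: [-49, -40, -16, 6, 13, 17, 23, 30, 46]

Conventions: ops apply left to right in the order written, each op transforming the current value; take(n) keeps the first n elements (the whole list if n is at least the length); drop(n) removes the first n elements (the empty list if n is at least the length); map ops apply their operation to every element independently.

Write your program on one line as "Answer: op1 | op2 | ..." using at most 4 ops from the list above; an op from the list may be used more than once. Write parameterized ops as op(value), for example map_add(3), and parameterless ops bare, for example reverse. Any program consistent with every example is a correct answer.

map_add(1) | drop(1) | sort_asc | map_add(-1)

Check, running the answer program on each example:
  [35, 27, 36] -> [36, 28, 37] -> [28, 37] -> [28, 37] -> [27, 36]
  [-12, 4, -3, 46] -> [-11, 5, -2, 47] -> [5, -2, 47] -> [-2, 5, 47] -> [-3, 4, 46]
  [47, -21, 15, 8] -> [48, -20, 16, 9] -> [-20, 16, 9] -> [-20, 9, 16] -> [-21, 8, 15]
  [18, 11, 9, 21, -24, 26, -20, -32] -> [19, 12, 10, 22, -23, 27, -19, -31] -> [12, 10, 22, -23, 27, -19, -31] -> [-31, -23, -19, 10, 12, 22, 27] -> [-32, -24, -20, 9, 11, 21, 26]
  [40, 29, 45, 21, 28, 11, 43, 1] -> [41, 30, 46, 22, 29, 12, 44, 2] -> [30, 46, 22, 29, 12, 44, 2] -> [2, 12, 22, 29, 30, 44, 46] -> [1, 11, 21, 28, 29, 43, 45]
  [37, 30, -40, -16, 23, 13, 17, 46, 6, -49] -> [38, 31, -39, -15, 24, 14, 18, 47, 7, -48] -> [31, -39, -15, 24, 14, 18, 47, 7, -48] -> [-48, -39, -15, 7, 14, 18, 24, 31, 47] -> [-49, -40, -16, 6, 13, 17, 23, 30, 46]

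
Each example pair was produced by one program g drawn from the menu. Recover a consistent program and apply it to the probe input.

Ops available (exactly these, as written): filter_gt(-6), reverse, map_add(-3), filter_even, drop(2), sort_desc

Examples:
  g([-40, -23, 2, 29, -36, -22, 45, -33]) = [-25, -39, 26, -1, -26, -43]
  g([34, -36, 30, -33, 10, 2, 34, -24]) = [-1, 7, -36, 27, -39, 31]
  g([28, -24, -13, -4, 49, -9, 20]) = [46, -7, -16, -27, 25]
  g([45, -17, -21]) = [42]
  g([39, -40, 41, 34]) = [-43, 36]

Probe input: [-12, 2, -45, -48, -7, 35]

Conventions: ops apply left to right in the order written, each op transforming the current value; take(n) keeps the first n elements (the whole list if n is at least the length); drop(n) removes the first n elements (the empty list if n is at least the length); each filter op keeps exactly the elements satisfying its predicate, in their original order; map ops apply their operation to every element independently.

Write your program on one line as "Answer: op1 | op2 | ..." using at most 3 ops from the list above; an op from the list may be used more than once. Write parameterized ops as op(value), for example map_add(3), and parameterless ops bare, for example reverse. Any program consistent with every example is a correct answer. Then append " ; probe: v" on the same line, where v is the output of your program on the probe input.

reverse | map_add(-3) | drop(2) ; probe: [-51, -48, -1, -15]

Check, running the answer program on each example:
  [-40, -23, 2, 29, -36, -22, 45, -33] -> [-33, 45, -22, -36, 29, 2, -23, -40] -> [-36, 42, -25, -39, 26, -1, -26, -43] -> [-25, -39, 26, -1, -26, -43]
  [34, -36, 30, -33, 10, 2, 34, -24] -> [-24, 34, 2, 10, -33, 30, -36, 34] -> [-27, 31, -1, 7, -36, 27, -39, 31] -> [-1, 7, -36, 27, -39, 31]
  [28, -24, -13, -4, 49, -9, 20] -> [20, -9, 49, -4, -13, -24, 28] -> [17, -12, 46, -7, -16, -27, 25] -> [46, -7, -16, -27, 25]
  [45, -17, -21] -> [-21, -17, 45] -> [-24, -20, 42] -> [42]
  [39, -40, 41, 34] -> [34, 41, -40, 39] -> [31, 38, -43, 36] -> [-43, 36]
  probe: [-12, 2, -45, -48, -7, 35] -> [35, -7, -48, -45, 2, -12] -> [32, -10, -51, -48, -1, -15] -> [-51, -48, -1, -15]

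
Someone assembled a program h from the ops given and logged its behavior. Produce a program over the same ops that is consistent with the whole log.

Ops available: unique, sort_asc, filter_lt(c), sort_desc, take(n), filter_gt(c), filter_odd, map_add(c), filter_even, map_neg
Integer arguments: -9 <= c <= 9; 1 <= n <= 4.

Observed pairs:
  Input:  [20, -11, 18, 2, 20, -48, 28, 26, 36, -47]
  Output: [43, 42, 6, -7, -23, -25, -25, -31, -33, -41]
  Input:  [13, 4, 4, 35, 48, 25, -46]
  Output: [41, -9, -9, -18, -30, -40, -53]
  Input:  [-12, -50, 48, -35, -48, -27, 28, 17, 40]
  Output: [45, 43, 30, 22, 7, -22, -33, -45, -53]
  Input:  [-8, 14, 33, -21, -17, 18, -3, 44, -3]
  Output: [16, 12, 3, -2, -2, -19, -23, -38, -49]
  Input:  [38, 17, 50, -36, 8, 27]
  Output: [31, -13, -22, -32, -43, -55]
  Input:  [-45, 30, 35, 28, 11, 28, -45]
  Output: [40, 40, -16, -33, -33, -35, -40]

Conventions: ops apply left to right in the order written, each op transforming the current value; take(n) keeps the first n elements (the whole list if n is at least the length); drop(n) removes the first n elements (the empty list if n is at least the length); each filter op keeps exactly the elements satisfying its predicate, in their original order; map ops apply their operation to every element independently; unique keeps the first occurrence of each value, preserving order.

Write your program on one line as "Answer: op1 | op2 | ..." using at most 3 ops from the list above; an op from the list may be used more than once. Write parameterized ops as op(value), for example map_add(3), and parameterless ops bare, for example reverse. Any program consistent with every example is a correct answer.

sort_asc | map_neg | map_add(-5)

Check, running the answer program on each example:
  [20, -11, 18, 2, 20, -48, 28, 26, 36, -47] -> [-48, -47, -11, 2, 18, 20, 20, 26, 28, 36] -> [48, 47, 11, -2, -18, -20, -20, -26, -28, -36] -> [43, 42, 6, -7, -23, -25, -25, -31, -33, -41]
  [13, 4, 4, 35, 48, 25, -46] -> [-46, 4, 4, 13, 25, 35, 48] -> [46, -4, -4, -13, -25, -35, -48] -> [41, -9, -9, -18, -30, -40, -53]
  [-12, -50, 48, -35, -48, -27, 28, 17, 40] -> [-50, -48, -35, -27, -12, 17, 28, 40, 48] -> [50, 48, 35, 27, 12, -17, -28, -40, -48] -> [45, 43, 30, 22, 7, -22, -33, -45, -53]
  [-8, 14, 33, -21, -17, 18, -3, 44, -3] -> [-21, -17, -8, -3, -3, 14, 18, 33, 44] -> [21, 17, 8, 3, 3, -14, -18, -33, -44] -> [16, 12, 3, -2, -2, -19, -23, -38, -49]
  [38, 17, 50, -36, 8, 27] -> [-36, 8, 17, 27, 38, 50] -> [36, -8, -17, -27, -38, -50] -> [31, -13, -22, -32, -43, -55]
  [-45, 30, 35, 28, 11, 28, -45] -> [-45, -45, 11, 28, 28, 30, 35] -> [45, 45, -11, -28, -28, -30, -35] -> [40, 40, -16, -33, -33, -35, -40]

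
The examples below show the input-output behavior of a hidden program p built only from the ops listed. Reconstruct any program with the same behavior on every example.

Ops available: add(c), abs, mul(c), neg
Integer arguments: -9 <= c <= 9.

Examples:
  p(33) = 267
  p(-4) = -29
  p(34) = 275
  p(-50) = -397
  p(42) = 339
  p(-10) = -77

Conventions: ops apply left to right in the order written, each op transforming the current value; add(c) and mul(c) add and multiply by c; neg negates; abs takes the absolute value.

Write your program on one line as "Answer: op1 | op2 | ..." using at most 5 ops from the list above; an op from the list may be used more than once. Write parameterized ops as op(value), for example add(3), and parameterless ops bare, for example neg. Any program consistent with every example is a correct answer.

neg | mul(8) | neg | add(7) | add(-4)

Check, running the answer program on each example:
  33 -> -33 -> -264 -> 264 -> 271 -> 267
  -4 -> 4 -> 32 -> -32 -> -25 -> -29
  34 -> -34 -> -272 -> 272 -> 279 -> 275
  -50 -> 50 -> 400 -> -400 -> -393 -> -397
  42 -> -42 -> -336 -> 336 -> 343 -> 339
  -10 -> 10 -> 80 -> -80 -> -73 -> -77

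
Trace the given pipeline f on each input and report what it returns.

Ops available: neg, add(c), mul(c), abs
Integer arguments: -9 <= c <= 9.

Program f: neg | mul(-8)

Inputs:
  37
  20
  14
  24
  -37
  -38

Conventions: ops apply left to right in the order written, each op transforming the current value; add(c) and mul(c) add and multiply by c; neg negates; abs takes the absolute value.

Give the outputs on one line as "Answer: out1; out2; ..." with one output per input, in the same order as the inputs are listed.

Execution, op by op:
  37 -> -37 -> 296
  20 -> -20 -> 160
  14 -> -14 -> 112
  24 -> -24 -> 192
  -37 -> 37 -> -296
  -38 -> 38 -> -304

296; 160; 112; 192; -296; -304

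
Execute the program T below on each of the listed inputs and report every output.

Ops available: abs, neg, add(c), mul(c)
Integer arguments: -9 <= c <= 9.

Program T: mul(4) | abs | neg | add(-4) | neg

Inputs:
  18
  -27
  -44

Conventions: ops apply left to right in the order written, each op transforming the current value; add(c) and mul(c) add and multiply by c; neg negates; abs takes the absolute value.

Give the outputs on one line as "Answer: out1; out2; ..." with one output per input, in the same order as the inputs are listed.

Execution, op by op:
  18 -> 72 -> 72 -> -72 -> -76 -> 76
  -27 -> -108 -> 108 -> -108 -> -112 -> 112
  -44 -> -176 -> 176 -> -176 -> -180 -> 180

76; 112; 180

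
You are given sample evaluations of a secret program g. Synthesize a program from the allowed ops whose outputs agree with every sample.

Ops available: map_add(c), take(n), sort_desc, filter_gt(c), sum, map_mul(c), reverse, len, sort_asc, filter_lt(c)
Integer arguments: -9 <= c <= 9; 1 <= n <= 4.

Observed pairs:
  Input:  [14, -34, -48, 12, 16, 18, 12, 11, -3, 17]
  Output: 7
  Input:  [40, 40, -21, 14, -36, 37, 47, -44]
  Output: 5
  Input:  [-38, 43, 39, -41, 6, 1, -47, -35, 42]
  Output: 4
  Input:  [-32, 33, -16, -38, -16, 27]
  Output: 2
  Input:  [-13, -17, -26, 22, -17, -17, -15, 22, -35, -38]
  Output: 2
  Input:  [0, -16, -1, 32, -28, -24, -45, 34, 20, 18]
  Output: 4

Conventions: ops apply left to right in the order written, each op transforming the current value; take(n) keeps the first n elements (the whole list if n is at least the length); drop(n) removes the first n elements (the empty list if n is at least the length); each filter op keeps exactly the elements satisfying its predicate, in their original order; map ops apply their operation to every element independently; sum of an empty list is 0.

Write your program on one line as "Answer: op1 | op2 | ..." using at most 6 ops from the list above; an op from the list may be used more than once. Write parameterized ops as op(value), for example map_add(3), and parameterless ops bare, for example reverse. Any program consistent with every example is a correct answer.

filter_gt(-8) | filter_gt(2) | reverse | map_mul(-9) | len

Check, running the answer program on each example:
  [14, -34, -48, 12, 16, 18, 12, 11, -3, 17] -> [14, 12, 16, 18, 12, 11, -3, 17] -> [14, 12, 16, 18, 12, 11, 17] -> [17, 11, 12, 18, 16, 12, 14] -> [-153, -99, -108, -162, -144, -108, -126] -> 7
  [40, 40, -21, 14, -36, 37, 47, -44] -> [40, 40, 14, 37, 47] -> [40, 40, 14, 37, 47] -> [47, 37, 14, 40, 40] -> [-423, -333, -126, -360, -360] -> 5
  [-38, 43, 39, -41, 6, 1, -47, -35, 42] -> [43, 39, 6, 1, 42] -> [43, 39, 6, 42] -> [42, 6, 39, 43] -> [-378, -54, -351, -387] -> 4
  [-32, 33, -16, -38, -16, 27] -> [33, 27] -> [33, 27] -> [27, 33] -> [-243, -297] -> 2
  [-13, -17, -26, 22, -17, -17, -15, 22, -35, -38] -> [22, 22] -> [22, 22] -> [22, 22] -> [-198, -198] -> 2
  [0, -16, -1, 32, -28, -24, -45, 34, 20, 18] -> [0, -1, 32, 34, 20, 18] -> [32, 34, 20, 18] -> [18, 20, 34, 32] -> [-162, -180, -306, -288] -> 4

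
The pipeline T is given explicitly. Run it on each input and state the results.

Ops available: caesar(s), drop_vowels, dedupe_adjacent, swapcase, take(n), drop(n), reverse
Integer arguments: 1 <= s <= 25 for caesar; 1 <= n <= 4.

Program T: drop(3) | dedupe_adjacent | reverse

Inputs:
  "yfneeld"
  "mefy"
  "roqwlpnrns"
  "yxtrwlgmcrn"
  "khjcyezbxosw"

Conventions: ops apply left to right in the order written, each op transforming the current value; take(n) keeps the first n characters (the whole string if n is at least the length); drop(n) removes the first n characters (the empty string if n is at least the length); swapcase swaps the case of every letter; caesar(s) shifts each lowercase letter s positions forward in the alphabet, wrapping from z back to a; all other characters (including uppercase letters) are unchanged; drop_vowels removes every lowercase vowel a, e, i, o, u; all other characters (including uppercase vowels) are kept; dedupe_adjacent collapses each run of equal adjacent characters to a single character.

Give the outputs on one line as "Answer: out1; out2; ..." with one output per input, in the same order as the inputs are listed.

"dle"; "y"; "snrnplw"; "nrcmglwr"; "wsoxbzeyc"

Execution, op by op:
  "yfneeld" -> "eeld" -> "eld" -> "dle"
  "mefy" -> "y" -> "y" -> "y"
  "roqwlpnrns" -> "wlpnrns" -> "wlpnrns" -> "snrnplw"
  "yxtrwlgmcrn" -> "rwlgmcrn" -> "rwlgmcrn" -> "nrcmglwr"
  "khjcyezbxosw" -> "cyezbxosw" -> "cyezbxosw" -> "wsoxbzeyc"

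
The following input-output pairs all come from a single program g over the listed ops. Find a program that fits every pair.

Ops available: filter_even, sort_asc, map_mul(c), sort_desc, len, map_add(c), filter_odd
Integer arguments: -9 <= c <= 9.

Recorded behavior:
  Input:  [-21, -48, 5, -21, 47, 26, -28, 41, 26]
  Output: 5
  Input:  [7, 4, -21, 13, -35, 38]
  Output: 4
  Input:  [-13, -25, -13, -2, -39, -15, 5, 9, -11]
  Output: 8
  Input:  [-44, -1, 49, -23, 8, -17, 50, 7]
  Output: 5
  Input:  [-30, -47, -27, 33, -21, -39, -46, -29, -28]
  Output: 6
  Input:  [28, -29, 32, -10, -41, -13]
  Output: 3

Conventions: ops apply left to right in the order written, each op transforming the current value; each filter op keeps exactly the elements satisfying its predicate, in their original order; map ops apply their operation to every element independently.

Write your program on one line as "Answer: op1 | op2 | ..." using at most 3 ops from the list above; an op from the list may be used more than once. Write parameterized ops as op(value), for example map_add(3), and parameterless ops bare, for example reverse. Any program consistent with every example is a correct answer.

filter_odd | sort_desc | len

Check, running the answer program on each example:
  [-21, -48, 5, -21, 47, 26, -28, 41, 26] -> [-21, 5, -21, 47, 41] -> [47, 41, 5, -21, -21] -> 5
  [7, 4, -21, 13, -35, 38] -> [7, -21, 13, -35] -> [13, 7, -21, -35] -> 4
  [-13, -25, -13, -2, -39, -15, 5, 9, -11] -> [-13, -25, -13, -39, -15, 5, 9, -11] -> [9, 5, -11, -13, -13, -15, -25, -39] -> 8
  [-44, -1, 49, -23, 8, -17, 50, 7] -> [-1, 49, -23, -17, 7] -> [49, 7, -1, -17, -23] -> 5
  [-30, -47, -27, 33, -21, -39, -46, -29, -28] -> [-47, -27, 33, -21, -39, -29] -> [33, -21, -27, -29, -39, -47] -> 6
  [28, -29, 32, -10, -41, -13] -> [-29, -41, -13] -> [-13, -29, -41] -> 3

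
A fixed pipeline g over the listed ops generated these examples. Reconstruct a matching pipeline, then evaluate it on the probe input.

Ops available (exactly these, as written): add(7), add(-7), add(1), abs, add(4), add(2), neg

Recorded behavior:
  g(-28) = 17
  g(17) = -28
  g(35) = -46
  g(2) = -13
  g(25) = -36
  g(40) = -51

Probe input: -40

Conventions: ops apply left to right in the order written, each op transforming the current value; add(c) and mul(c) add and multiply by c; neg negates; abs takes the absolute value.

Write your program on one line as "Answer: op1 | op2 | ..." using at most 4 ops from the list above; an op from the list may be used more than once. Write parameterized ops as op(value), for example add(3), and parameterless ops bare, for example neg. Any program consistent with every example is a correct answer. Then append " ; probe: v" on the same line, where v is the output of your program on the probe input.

add(7) | add(4) | neg ; probe: 29

Check, running the answer program on each example:
  -28 -> -21 -> -17 -> 17
  17 -> 24 -> 28 -> -28
  35 -> 42 -> 46 -> -46
  2 -> 9 -> 13 -> -13
  25 -> 32 -> 36 -> -36
  40 -> 47 -> 51 -> -51
  probe: -40 -> -33 -> -29 -> 29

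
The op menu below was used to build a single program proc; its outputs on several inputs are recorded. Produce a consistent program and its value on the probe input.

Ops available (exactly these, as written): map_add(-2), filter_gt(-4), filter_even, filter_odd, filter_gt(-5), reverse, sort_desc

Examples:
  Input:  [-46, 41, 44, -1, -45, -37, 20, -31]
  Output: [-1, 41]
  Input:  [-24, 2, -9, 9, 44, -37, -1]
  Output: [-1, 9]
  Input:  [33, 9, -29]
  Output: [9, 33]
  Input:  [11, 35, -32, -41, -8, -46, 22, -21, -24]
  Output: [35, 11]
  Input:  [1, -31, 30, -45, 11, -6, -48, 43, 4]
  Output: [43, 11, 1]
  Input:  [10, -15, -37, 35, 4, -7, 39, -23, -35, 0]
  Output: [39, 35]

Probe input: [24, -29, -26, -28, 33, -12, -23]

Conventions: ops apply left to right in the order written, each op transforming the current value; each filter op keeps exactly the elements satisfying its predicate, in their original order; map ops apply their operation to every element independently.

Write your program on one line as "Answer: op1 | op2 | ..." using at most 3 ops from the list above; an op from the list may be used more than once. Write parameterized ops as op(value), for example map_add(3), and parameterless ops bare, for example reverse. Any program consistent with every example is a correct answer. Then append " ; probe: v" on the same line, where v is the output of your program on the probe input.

filter_odd | reverse | filter_gt(-5) ; probe: [33]

Check, running the answer program on each example:
  [-46, 41, 44, -1, -45, -37, 20, -31] -> [41, -1, -45, -37, -31] -> [-31, -37, -45, -1, 41] -> [-1, 41]
  [-24, 2, -9, 9, 44, -37, -1] -> [-9, 9, -37, -1] -> [-1, -37, 9, -9] -> [-1, 9]
  [33, 9, -29] -> [33, 9, -29] -> [-29, 9, 33] -> [9, 33]
  [11, 35, -32, -41, -8, -46, 22, -21, -24] -> [11, 35, -41, -21] -> [-21, -41, 35, 11] -> [35, 11]
  [1, -31, 30, -45, 11, -6, -48, 43, 4] -> [1, -31, -45, 11, 43] -> [43, 11, -45, -31, 1] -> [43, 11, 1]
  [10, -15, -37, 35, 4, -7, 39, -23, -35, 0] -> [-15, -37, 35, -7, 39, -23, -35] -> [-35, -23, 39, -7, 35, -37, -15] -> [39, 35]
  probe: [24, -29, -26, -28, 33, -12, -23] -> [-29, 33, -23] -> [-23, 33, -29] -> [33]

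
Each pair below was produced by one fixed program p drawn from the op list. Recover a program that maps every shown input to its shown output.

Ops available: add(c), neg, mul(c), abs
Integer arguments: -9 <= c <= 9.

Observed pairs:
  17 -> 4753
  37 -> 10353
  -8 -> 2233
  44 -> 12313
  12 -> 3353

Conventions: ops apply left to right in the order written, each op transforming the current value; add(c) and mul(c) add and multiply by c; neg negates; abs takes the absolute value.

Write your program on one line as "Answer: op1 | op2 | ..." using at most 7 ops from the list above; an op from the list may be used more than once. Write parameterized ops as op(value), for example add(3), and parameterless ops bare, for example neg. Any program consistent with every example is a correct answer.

mul(-8) | neg | mul(5) | abs | mul(7) | add(-7)

Check, running the answer program on each example:
  17 -> -136 -> 136 -> 680 -> 680 -> 4760 -> 4753
  37 -> -296 -> 296 -> 1480 -> 1480 -> 10360 -> 10353
  -8 -> 64 -> -64 -> -320 -> 320 -> 2240 -> 2233
  44 -> -352 -> 352 -> 1760 -> 1760 -> 12320 -> 12313
  12 -> -96 -> 96 -> 480 -> 480 -> 3360 -> 3353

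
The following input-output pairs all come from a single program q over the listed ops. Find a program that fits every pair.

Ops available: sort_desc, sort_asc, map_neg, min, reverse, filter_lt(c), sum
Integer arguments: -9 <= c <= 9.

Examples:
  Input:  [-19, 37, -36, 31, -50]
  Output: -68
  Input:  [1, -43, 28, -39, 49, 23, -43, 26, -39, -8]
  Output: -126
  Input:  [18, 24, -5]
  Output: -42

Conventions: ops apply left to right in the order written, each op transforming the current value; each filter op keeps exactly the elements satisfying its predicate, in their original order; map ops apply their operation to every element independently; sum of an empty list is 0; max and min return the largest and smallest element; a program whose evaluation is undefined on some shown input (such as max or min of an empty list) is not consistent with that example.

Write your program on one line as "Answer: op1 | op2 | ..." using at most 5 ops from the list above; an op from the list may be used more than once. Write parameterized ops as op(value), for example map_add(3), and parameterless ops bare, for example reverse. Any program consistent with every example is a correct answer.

reverse | sort_asc | map_neg | filter_lt(-9) | sum

Check, running the answer program on each example:
  [-19, 37, -36, 31, -50] -> [-50, 31, -36, 37, -19] -> [-50, -36, -19, 31, 37] -> [50, 36, 19, -31, -37] -> [-31, -37] -> -68
  [1, -43, 28, -39, 49, 23, -43, 26, -39, -8] -> [-8, -39, 26, -43, 23, 49, -39, 28, -43, 1] -> [-43, -43, -39, -39, -8, 1, 23, 26, 28, 49] -> [43, 43, 39, 39, 8, -1, -23, -26, -28, -49] -> [-23, -26, -28, -49] -> -126
  [18, 24, -5] -> [-5, 24, 18] -> [-5, 18, 24] -> [5, -18, -24] -> [-18, -24] -> -42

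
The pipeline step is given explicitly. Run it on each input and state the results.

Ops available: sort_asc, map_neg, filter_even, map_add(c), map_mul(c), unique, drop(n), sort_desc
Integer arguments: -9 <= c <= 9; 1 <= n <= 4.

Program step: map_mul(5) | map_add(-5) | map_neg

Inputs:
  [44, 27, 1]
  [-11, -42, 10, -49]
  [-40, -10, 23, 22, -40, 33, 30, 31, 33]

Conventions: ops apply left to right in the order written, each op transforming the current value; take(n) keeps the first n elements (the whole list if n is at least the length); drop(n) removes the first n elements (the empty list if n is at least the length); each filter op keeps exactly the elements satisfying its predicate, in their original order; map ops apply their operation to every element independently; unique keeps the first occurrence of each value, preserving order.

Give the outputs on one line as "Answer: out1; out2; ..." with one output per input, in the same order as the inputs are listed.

Execution, op by op:
  [44, 27, 1] -> [220, 135, 5] -> [215, 130, 0] -> [-215, -130, 0]
  [-11, -42, 10, -49] -> [-55, -210, 50, -245] -> [-60, -215, 45, -250] -> [60, 215, -45, 250]
  [-40, -10, 23, 22, -40, 33, 30, 31, 33] -> [-200, -50, 115, 110, -200, 165, 150, 155, 165] -> [-205, -55, 110, 105, -205, 160, 145, 150, 160] -> [205, 55, -110, -105, 205, -160, -145, -150, -160]

[-215, -130, 0]; [60, 215, -45, 250]; [205, 55, -110, -105, 205, -160, -145, -150, -160]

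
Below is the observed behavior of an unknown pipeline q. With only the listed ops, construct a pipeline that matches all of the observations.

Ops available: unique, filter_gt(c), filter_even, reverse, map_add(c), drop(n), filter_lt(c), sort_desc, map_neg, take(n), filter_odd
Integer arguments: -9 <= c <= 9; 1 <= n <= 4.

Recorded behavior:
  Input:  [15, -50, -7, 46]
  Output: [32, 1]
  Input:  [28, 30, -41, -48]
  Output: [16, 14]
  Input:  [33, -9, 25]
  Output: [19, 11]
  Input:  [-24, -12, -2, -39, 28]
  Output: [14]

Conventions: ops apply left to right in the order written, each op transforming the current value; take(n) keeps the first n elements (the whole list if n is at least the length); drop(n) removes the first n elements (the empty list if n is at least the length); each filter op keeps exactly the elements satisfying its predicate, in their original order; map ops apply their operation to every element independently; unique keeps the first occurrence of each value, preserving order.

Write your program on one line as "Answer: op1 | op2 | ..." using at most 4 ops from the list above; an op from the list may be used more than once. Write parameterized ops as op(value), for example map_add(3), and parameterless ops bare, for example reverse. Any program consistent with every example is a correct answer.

map_add(-5) | map_add(-9) | filter_gt(-4) | sort_desc

Check, running the answer program on each example:
  [15, -50, -7, 46] -> [10, -55, -12, 41] -> [1, -64, -21, 32] -> [1, 32] -> [32, 1]
  [28, 30, -41, -48] -> [23, 25, -46, -53] -> [14, 16, -55, -62] -> [14, 16] -> [16, 14]
  [33, -9, 25] -> [28, -14, 20] -> [19, -23, 11] -> [19, 11] -> [19, 11]
  [-24, -12, -2, -39, 28] -> [-29, -17, -7, -44, 23] -> [-38, -26, -16, -53, 14] -> [14] -> [14]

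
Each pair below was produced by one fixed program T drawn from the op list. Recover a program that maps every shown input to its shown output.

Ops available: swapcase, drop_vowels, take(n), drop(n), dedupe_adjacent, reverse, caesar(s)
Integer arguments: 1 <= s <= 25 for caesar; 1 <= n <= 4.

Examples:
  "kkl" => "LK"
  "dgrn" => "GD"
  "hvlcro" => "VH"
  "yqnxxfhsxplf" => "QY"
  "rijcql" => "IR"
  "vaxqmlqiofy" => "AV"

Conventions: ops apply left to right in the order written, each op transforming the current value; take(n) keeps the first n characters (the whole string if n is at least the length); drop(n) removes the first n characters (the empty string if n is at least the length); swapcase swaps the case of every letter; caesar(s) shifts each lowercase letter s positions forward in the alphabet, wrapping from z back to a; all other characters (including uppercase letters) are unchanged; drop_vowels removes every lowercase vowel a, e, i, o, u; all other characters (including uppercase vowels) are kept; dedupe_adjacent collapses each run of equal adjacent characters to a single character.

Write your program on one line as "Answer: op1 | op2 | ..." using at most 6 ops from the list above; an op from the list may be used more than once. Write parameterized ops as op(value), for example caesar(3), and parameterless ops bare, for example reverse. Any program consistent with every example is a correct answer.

reverse | dedupe_adjacent | reverse | take(2) | swapcase | reverse

Check, running the answer program on each example:
  "kkl" -> "lkk" -> "lk" -> "kl" -> "kl" -> "KL" -> "LK"
  "dgrn" -> "nrgd" -> "nrgd" -> "dgrn" -> "dg" -> "DG" -> "GD"
  "hvlcro" -> "orclvh" -> "orclvh" -> "hvlcro" -> "hv" -> "HV" -> "VH"
  "yqnxxfhsxplf" -> "flpxshfxxnqy" -> "flpxshfxnqy" -> "yqnxfhsxplf" -> "yq" -> "YQ" -> "QY"
  "rijcql" -> "lqcjir" -> "lqcjir" -> "rijcql" -> "ri" -> "RI" -> "IR"
  "vaxqmlqiofy" -> "yfoiqlmqxav" -> "yfoiqlmqxav" -> "vaxqmlqiofy" -> "va" -> "VA" -> "AV"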